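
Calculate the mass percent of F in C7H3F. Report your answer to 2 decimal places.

17.91%

Molar mass = 7(12.01) + 3(1.008) + 1(19.00) = 106.094 g/mol
Mass of F per mole = 1 × 19.00 = 19.000 g
% F = 19.000 / 106.094 × 100 = 17.91%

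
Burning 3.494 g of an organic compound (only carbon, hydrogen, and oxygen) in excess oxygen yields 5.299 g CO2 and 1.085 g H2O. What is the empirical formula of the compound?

CHO

mol C = 5.299 / 44.01 = 0.1204; mass C = 0.1204 × 12.01 = 1.446 g
mol H = 2 × (1.085 / 18.02) = 0.1204; mass H = 0.1204 × 1.008 = 0.1214 g
mass O = 3.494 − (1.567) = 1.927 g → mol O = 0.1204
Divide by the smallest (0.1204 mol C): C 1.000, H 1.000, O 1.000
Ratio ≈ 1:1:1, so the empirical formula is CHO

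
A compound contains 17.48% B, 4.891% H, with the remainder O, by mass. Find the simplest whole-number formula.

Assume 100 g: 17.48 g B, 4.891 g H, 77.629 g O.
B: 17.48 g ÷ 10.81 g/mol = 1.617 mol
H: 4.891 g ÷ 1.008 g/mol = 4.852 mol
O: 77.629 g ÷ 16.00 g/mol = 4.852 mol
Divide by the smallest (1.617 mol B): B 1.000, H 3.001, O 3.000
→ BH3O3

BH3O3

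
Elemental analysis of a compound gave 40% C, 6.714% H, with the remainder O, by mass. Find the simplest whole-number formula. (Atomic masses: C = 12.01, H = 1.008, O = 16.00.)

CH2O

Assume 100 g: 40 g C, 6.714 g H, 53.286 g O.
n(C) = 40/12.01 = 3.331, n(H) = 6.714/1.008 = 6.661, n(O) = 53.286/16.00 = 3.33
Ratios (÷ 3.33): C 1.000, H 2.000, O 1.000
Ratio ≈ 1:2:1, so the empirical formula is CH2O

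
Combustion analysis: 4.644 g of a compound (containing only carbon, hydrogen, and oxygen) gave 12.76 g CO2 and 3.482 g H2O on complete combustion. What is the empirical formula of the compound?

C6H8O

mol C = 12.76 / 44.01 = 0.2899; mass C = 0.2899 × 12.01 = 3.482 g
mol H = 2 × (3.482 / 18.02) = 0.3865; mass H = 0.3865 × 1.008 = 0.3896 g
mass O = 4.644 − (3.872) = 0.7723 g → mol O = 0.04827
Smallest is O at 0.04827 mol; normalising gives C 6.006, H 8.006, O 1.000
→ C6H8O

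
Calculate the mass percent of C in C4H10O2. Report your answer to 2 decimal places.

53.31%

Molar mass = 4(12.01) + 10(1.008) + 2(16.00) = 90.120 g/mol
Mass of C per mole = 4 × 12.01 = 48.040 g
% C = 48.040 / 90.120 × 100 = 53.31%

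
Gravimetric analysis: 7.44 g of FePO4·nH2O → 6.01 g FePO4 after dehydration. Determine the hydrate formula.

FePO4·2H2O

Mass of water lost = 7.44 − 6.01 = 1.43 g → 1.43 / 18.02 = 0.07936 mol H2O
Molar mass of FePO4 = 150.82 g/mol → mol FePO4 = 6.01 / 150.82 = 0.03985
n = 0.07936 / 0.03985 = 1.99 ≈ 2 → FePO4·2H2O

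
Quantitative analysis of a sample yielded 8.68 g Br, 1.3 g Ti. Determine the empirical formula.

Moles — Br: 8.68 / 79.90 = 0.1086 mol; Ti: 1.3 / 47.87 = 0.02716 mol
Ratios (÷ 0.02716): Br 4.000, Ti 1.000
≈ 4:1 → Br4Ti

Br4Ti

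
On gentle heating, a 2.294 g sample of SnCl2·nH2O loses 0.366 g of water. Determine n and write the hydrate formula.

SnCl2·2H2O

Mass of anhydrous SnCl2 = 2.294 − 0.366 = 1.928 g
mol H2O = 0.366 / 18.02 = 0.02031
Molar mass of SnCl2 = 189.61 g/mol → mol SnCl2 = 1.928 / 189.61 = 0.01017
n = 0.02031 / 0.01017 = 2.00 ≈ 2 → SnCl2·2H2O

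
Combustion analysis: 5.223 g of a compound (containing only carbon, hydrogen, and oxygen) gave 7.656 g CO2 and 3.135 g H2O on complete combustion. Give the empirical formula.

mol C = 7.656 / 44.01 = 0.1740; mass C = 0.1740 × 12.01 = 2.089 g
mol H = 2 × (3.135 / 18.02) = 0.3479; mass H = 0.3479 × 1.008 = 0.3507 g
mass O = 5.223 − (2.440) = 2.783 g → mol O = 0.1739
Divide by the smallest (0.1739 mol O): C 1.000, H 2.000, O 1.000
Ratio ≈ 1:2:1, so the empirical formula is CH2O

CH2O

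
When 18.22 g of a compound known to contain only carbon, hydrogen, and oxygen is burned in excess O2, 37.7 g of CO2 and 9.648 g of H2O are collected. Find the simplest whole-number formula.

mol C = 37.7 / 44.01 = 0.8566; mass C = 0.8566 × 12.01 = 10.29 g
mol H = 2 × (9.648 / 18.02) = 1.071; mass H = 1.071 × 1.008 = 1.079 g
mass O = 18.22 − (11.37) = 6.853 g → mol O = 0.4283
Ratios (÷ 0.4283): C 2.000, H 2.500, O 1.000
Scaling by 2: C 4.00, H 5.00, O 2.00 → C4H5O2

C4H5O2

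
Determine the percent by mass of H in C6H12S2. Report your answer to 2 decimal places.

Molar mass = 6(12.01) + 12(1.008) + 2(32.07) = 148.296 g/mol
Mass of H per mole = 12 × 1.008 = 12.096 g
% H = 12.096 / 148.296 × 100 = 8.16%

8.16%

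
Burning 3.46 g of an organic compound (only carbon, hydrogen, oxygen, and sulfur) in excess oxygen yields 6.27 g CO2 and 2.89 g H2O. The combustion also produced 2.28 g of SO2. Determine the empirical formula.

C8H18OS2

mol C = 6.27 / 44.01 = 0.1425; mass C = 0.1425 × 12.01 = 1.711 g
mol H = 2 × (2.89 / 18.02) = 0.3208; mass H = 0.3208 × 1.008 = 0.3233 g
mol S = 2.28 / 64.07 = 0.03559; mass S = 1.141 g
mass O = 3.46 − (3.176) = 0.2844 g → mol O = 0.01777
Ratios (÷ 0.01777): C 8.015, H 18.045, O 1.000, S 2.002
≈ 8:18:1:2 → C8H18OS2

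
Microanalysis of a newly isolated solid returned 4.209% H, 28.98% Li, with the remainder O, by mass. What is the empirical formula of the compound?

HLiO

Assume 100 g: 4.209 g H, 28.98 g Li, 66.811 g O.
Moles — H: 4.209 / 1.008 = 4.176 mol; Li: 28.98 / 6.94 = 4.176 mol; O: 66.811 / 16.00 = 4.176 mol
Smallest is H at 4.176 mol; normalising gives H 1.000, Li 1.000, O 1.000
≈ 1:1:1 → HLiO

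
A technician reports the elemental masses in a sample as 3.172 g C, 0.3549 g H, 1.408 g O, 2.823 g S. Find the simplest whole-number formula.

C3H4OS

n(C) = 3.172/12.01 = 0.2641, n(H) = 0.3549/1.008 = 0.3521, n(O) = 1.408/16.00 = 0.088, n(S) = 2.823/32.07 = 0.08803
Smallest is O at 0.088 mol; normalising gives C 3.001, H 4.001, O 1.000, S 1.000
≈ 3:4:1:1 → C3H4OS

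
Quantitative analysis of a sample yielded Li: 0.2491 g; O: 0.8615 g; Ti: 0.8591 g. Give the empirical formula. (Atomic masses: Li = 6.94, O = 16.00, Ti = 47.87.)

Li: 0.2491 g ÷ 6.94 g/mol = 0.03589 mol
O: 0.8615 g ÷ 16.00 g/mol = 0.05384 mol
Ti: 0.8591 g ÷ 47.87 g/mol = 0.01795 mol
Ratios (÷ 0.01795): Li 2.000, O 3.000, Ti 1.000
≈ 2:3:1 → Li2O3Ti

Li2O3Ti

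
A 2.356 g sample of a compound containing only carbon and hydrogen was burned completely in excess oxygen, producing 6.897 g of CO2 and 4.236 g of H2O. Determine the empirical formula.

mol C = 6.897 / 44.01 = 0.1567; mass C = 0.1567 × 12.01 = 1.882 g
mol H = 2 × (4.236 / 18.02) = 0.4701; mass H = 0.4701 × 1.008 = 0.4739 g
Smallest is C at 0.1567 mol; normalising gives C 1.000, H 3.000
→ CH3

CH3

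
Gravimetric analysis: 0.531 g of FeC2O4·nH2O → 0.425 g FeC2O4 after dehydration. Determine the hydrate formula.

FeC2O4·2H2O

Mass of water lost = 0.531 − 0.425 = 0.106 g → 0.106 / 18.02 = 0.005882 mol H2O
Molar mass of FeC2O4 = 143.87 g/mol → mol FeC2O4 = 0.425 / 143.87 = 0.002954
n = 0.005882 / 0.002954 = 1.99 ≈ 2 → FeC2O4·2H2O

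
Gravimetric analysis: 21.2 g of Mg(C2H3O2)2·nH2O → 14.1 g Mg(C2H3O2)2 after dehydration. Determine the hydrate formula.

Mass of water lost = 21.2 − 14.1 = 7.1 g → 7.1 / 18.02 = 0.394 mol H2O
Molar mass of Mg(C2H3O2)2 = 142.40 g/mol → mol Mg(C2H3O2)2 = 14.1 / 142.40 = 0.09902
n = 0.394 / 0.09902 = 3.98 ≈ 4 → Mg(C2H3O2)2·4H2O

Mg(C2H3O2)2·4H2O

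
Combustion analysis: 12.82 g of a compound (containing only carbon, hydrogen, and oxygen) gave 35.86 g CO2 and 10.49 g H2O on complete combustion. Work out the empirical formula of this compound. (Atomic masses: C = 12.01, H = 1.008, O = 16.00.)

C7H10O

mol C = 35.86 / 44.01 = 0.8148; mass C = 0.8148 × 12.01 = 9.786 g
mol H = 2 × (10.49 / 18.02) = 1.164; mass H = 1.164 × 1.008 = 1.174 g
mass O = 12.82 − (10.96) = 1.860 g → mol O = 0.1163
Ratios (÷ 0.1163): C 7.007, H 10.012, O 1.000
→ C7H10O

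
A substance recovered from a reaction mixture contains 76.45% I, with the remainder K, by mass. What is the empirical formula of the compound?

IK

Assume 100 g: 76.45 g I, 23.55 g K.
n(I) = 76.45/126.90 = 0.6024, n(K) = 23.55/39.10 = 0.6023
Smallest is K at 0.6023 mol; normalising gives I 1.000, K 1.000
→ IK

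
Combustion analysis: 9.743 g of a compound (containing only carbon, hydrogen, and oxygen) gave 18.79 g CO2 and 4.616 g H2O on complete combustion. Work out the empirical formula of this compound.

mol C = 18.79 / 44.01 = 0.4269; mass C = 0.4269 × 12.01 = 5.128 g
mol H = 2 × (4.616 / 18.02) = 0.5123; mass H = 0.5123 × 1.008 = 0.5164 g
mass O = 9.743 − (5.644) = 4.099 g → mol O = 0.2562
Ratios (÷ 0.2562): C 1.667, H 2.000, O 1.000
×3: C 5.00, H 6.00, O 3.00 → C5H6O3

C5H6O3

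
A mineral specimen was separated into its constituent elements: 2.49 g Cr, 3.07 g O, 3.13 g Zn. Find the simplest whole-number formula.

CrO4Zn

Moles — Cr: 2.49 / 52.00 = 0.04788 mol; O: 3.07 / 16.00 = 0.1919 mol; Zn: 3.13 / 65.38 = 0.04787 mol
Ratios (÷ 0.04787): Cr 1.000, O 4.008, Zn 1.000
→ CrO4Zn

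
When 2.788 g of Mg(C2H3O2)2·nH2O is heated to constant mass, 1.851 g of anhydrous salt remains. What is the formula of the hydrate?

Mg(C2H3O2)2·4H2O

Mass of water lost = 2.788 − 1.851 = 0.937 g → 0.937 / 18.02 = 0.052 mol H2O
Molar mass of Mg(C2H3O2)2 = 142.40 g/mol → mol Mg(C2H3O2)2 = 1.851 / 142.40 = 0.013
n = 0.052 / 0.013 = 4.00 ≈ 4 → Mg(C2H3O2)2·4H2O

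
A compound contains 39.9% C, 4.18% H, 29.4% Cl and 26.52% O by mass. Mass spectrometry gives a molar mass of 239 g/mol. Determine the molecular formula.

Assume 100 g: 39.9 g C, 4.18 g H, 29.4 g Cl, 26.52 g O.
C: 39.9 g ÷ 12.01 g/mol = 3.322 mol
H: 4.18 g ÷ 1.008 g/mol = 4.147 mol
Cl: 29.4 g ÷ 35.45 g/mol = 0.8293 mol
O: 26.52 g ÷ 16.00 g/mol = 1.657 mol
Smallest is Cl at 0.8293 mol; normalising gives C 4.006, H 5.000, Cl 1.000, O 1.999
Ratio ≈ 4:5:1:2, so the empirical formula is C4H5ClO2
Empirical-formula mass = 120.53 g/mol
n = 239 / 120.53 = 1.98 ≈ 2
Molecular formula = (C4H5ClO2)×2 = C8H10Cl2O4

C8H10Cl2O4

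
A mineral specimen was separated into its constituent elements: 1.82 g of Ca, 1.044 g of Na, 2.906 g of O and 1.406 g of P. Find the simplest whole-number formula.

Moles — Ca: 1.82 / 40.08 = 0.04541 mol; Na: 1.044 / 22.99 = 0.04541 mol; O: 2.906 / 16.00 = 0.1816 mol; P: 1.406 / 30.97 = 0.0454 mol
Ratios (÷ 0.0454): Ca 1.000, Na 1.000, O 4.001, P 1.000
≈ 1:1:4:1 → CaNaO4P

CaNaO4P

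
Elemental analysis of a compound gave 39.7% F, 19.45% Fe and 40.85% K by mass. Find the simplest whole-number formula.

F6FeK3

Assume 100 g: 39.7 g F, 19.45 g Fe, 40.85 g K.
F: 39.7 g ÷ 19.00 g/mol = 2.089 mol
Fe: 19.45 g ÷ 55.85 g/mol = 0.3483 mol
K: 40.85 g ÷ 39.10 g/mol = 1.045 mol
Ratios (÷ 0.3483): F 6.000, Fe 1.000, K 3.000
Ratio ≈ 6:1:3, so the empirical formula is F6FeK3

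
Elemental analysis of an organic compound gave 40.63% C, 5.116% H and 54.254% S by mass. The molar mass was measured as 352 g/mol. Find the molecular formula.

C12H18S6

Assume 100 g: 40.63 g C, 5.116 g H, 54.254 g S.
n(C) = 40.63/12.01 = 3.383, n(H) = 5.116/1.008 = 5.075, n(S) = 54.254/32.07 = 1.692
Ratios (÷ 1.692): C 2.000, H 3.000, S 1.000
≈ 2:3:1 → C2H3S
Empirical-formula mass = 59.11 g/mol
n = 352 / 59.11 = 5.95 ≈ 6
Molecular formula = (C2H3S)×6 = C12H18S6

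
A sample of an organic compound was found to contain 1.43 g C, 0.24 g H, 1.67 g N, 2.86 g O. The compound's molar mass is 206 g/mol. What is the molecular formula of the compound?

Moles — C: 1.43 / 12.01 = 0.1191 mol; H: 0.24 / 1.008 = 0.2381 mol; N: 1.67 / 14.01 = 0.1192 mol; O: 2.86 / 16.00 = 0.1787 mol
Ratios (÷ 0.1191): C 1.000, H 2.000, N 1.001, O 1.501
Multiply by 2: C 2.00, H 4.00, N 2.00, O 3.00 → C2H4N2O3
Empirical-formula mass = 104.07 g/mol
n = 206 / 104.07 = 1.98 ≈ 2
Molecular formula = (C2H4N2O3)×2 = C4H8N4O6

C4H8N4O6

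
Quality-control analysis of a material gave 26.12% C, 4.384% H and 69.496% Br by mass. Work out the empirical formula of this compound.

C5H10Br2

Assume 100 g: 26.12 g C, 4.384 g H, 69.496 g Br.
n(C) = 26.12/12.01 = 2.175, n(H) = 4.384/1.008 = 4.349, n(Br) = 69.496/79.90 = 0.8698
Divide by the smallest (0.8698 mol Br): C 2.500, H 5.000, Br 1.000
Multiply by 2: C 5.00, H 10.00, Br 2.00 → C5H10Br2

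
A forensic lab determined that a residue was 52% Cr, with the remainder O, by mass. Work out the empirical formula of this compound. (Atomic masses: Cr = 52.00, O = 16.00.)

CrO3

Assume 100 g: 52 g Cr, 48 g O.
Cr: 52 g ÷ 52.00 g/mol = 1 mol
O: 48 g ÷ 16.00 g/mol = 3 mol
Ratios (÷ 1): Cr 1.000, O 3.000
Ratio ≈ 1:3, so the empirical formula is CrO3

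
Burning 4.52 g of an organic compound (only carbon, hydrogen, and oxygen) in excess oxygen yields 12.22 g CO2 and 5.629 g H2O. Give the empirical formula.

C8H18O

mol C = 12.22 / 44.01 = 0.2777; mass C = 0.2777 × 12.01 = 3.335 g
mol H = 2 × (5.629 / 18.02) = 0.6248; mass H = 0.6248 × 1.008 = 0.6297 g
mass O = 4.52 − (3.964) = 0.5555 g → mol O = 0.03472
Divide by the smallest (0.03472 mol O): C 7.997, H 17.994, O 1.000
Ratio ≈ 8:18:1, so the empirical formula is C8H18O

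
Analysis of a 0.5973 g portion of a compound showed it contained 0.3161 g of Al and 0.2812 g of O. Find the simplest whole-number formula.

Al2O3

Moles — Al: 0.3161 / 26.98 = 0.01172 mol; O: 0.2812 / 16.00 = 0.01758 mol
Ratios (÷ 0.01172): Al 1.000, O 1.500
Scaling by 2: Al 2.00, O 3.00 → Al2O3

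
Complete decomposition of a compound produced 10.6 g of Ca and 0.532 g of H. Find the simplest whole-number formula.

CaH2

Moles — Ca: 10.6 / 40.08 = 0.2645 mol; H: 0.532 / 1.008 = 0.5278 mol
Ratios (÷ 0.2645): Ca 1.000, H 1.996
→ CaH2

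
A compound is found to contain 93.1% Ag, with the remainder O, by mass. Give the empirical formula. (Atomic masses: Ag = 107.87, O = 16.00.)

Ag2O

Assume 100 g: 93.1 g Ag, 6.9 g O.
Moles — Ag: 93.1 / 107.87 = 0.8631 mol; O: 6.9 / 16.00 = 0.4313 mol
Ratios (÷ 0.4313): Ag 2.001, O 1.000
≈ 2:1 → Ag2O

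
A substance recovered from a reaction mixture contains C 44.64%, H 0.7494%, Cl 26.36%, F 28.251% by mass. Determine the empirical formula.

Assume 100 g: 44.64 g C, 0.7494 g H, 26.36 g Cl, 28.251 g F.
Moles — C: 44.64 / 12.01 = 3.717 mol; H: 0.7494 / 1.008 = 0.7435 mol; Cl: 26.36 / 35.45 = 0.7436 mol; F: 28.251 / 19.00 = 1.487 mol
Divide by the smallest (0.7435 mol H): C 5.000, H 1.000, Cl 1.000, F 2.000
Ratio ≈ 5:1:1:2, so the empirical formula is C5HClF2

C5HClF2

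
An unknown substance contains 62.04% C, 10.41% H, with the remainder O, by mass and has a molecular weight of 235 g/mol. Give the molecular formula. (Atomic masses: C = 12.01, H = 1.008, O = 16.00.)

Assume 100 g: 62.04 g C, 10.41 g H, 27.55 g O.
C: 62.04 g ÷ 12.01 g/mol = 5.166 mol
H: 10.41 g ÷ 1.008 g/mol = 10.33 mol
O: 27.55 g ÷ 16.00 g/mol = 1.722 mol
Divide by the smallest (1.722 mol O): C 3.000, H 5.998, O 1.000
→ C3H6O
Empirical-formula mass = 58.08 g/mol
n = 235 / 58.08 = 4.05 ≈ 4
Molecular formula = (C3H6O)×4 = C12H24O4

C12H24O4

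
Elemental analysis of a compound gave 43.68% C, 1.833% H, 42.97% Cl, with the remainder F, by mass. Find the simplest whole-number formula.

C6H3Cl2F

Assume 100 g: 43.68 g C, 1.833 g H, 42.97 g Cl, 11.517 g F.
n(C) = 43.68/12.01 = 3.637, n(H) = 1.833/1.008 = 1.818, n(Cl) = 42.97/35.45 = 1.212, n(F) = 11.517/19.00 = 0.6062
Ratios (÷ 0.6062): C 6.000, H 3.000, Cl 2.000, F 1.000
→ C6H3Cl2F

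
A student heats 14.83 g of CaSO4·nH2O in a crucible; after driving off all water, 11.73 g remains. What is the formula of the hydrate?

Mass of water lost = 14.83 − 11.73 = 3.1 g → 3.1 / 18.02 = 0.172 mol H2O
Molar mass of CaSO4 = 136.15 g/mol → mol CaSO4 = 11.73 / 136.15 = 0.08615
n = 0.172 / 0.08615 = 2.00 ≈ 2 → CaSO4·2H2O

CaSO4·2H2O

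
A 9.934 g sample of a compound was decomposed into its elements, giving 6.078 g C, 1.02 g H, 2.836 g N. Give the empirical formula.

C: 6.078 g ÷ 12.01 g/mol = 0.5061 mol
H: 1.02 g ÷ 1.008 g/mol = 1.012 mol
N: 2.836 g ÷ 14.01 g/mol = 0.2024 mol
Divide by the smallest (0.2024 mol N): C 2.500, H 4.999, N 1.000
Scaling by 2: C 5.00, H 10.00, N 2.00 → C5H10N2

C5H10N2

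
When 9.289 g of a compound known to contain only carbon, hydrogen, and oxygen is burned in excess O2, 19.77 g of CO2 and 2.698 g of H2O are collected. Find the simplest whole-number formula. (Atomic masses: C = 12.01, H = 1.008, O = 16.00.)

C6H4O3

mol C = 19.77 / 44.01 = 0.4492; mass C = 0.4492 × 12.01 = 5.395 g
mol H = 2 × (2.698 / 18.02) = 0.2994; mass H = 0.2994 × 1.008 = 0.3018 g
mass O = 9.289 − (5.697) = 3.592 g → mol O = 0.2245
Ratios (÷ 0.2245): C 2.001, H 1.334, O 1.000
Multiply by 3: C 6.00, H 4.00, O 3.00 → C6H4O3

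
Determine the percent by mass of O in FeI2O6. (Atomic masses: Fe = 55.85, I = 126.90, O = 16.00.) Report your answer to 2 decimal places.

Molar mass = 1(55.85) + 2(126.90) + 6(16.00) = 405.650 g/mol
Mass of O per mole = 6 × 16.00 = 96.000 g
% O = 96.000 / 405.650 × 100 = 23.67%

23.67%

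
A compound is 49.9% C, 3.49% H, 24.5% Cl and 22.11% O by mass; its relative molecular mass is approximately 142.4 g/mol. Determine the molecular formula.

C6H5ClO2

Assume 100 g: 49.9 g C, 3.49 g H, 24.5 g Cl, 22.11 g O.
C: 49.9 g ÷ 12.01 g/mol = 4.155 mol
H: 3.49 g ÷ 1.008 g/mol = 3.462 mol
Cl: 24.5 g ÷ 35.45 g/mol = 0.6911 mol
O: 22.11 g ÷ 16.00 g/mol = 1.382 mol
Divide by the smallest (0.6911 mol Cl): C 6.012, H 5.010, Cl 1.000, O 1.999
→ C6H5ClO2
Empirical-formula mass = 144.55 g/mol
n = 142.4 / 144.55 = 0.99 ≈ 1
Molecular formula = empirical formula = C6H5ClO2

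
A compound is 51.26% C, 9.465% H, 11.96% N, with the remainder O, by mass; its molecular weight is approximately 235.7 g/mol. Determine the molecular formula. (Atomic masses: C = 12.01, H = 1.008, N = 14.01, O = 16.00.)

C10H22N2O4

Assume 100 g: 51.26 g C, 9.465 g H, 11.96 g N, 27.315 g O.
Moles — C: 51.26 / 12.01 = 4.268 mol; H: 9.465 / 1.008 = 9.39 mol; N: 11.96 / 14.01 = 0.8537 mol; O: 27.315 / 16.00 = 1.707 mol
Smallest is N at 0.8537 mol; normalising gives C 5.000, H 10.999, N 1.000, O 2.000
≈ 5:11:1:2 → C5H11NO2
Empirical-formula mass = 117.15 g/mol
n = 235.7 / 117.15 = 2.01 ≈ 2
Molecular formula = (C5H11NO2)×2 = C10H22N2O4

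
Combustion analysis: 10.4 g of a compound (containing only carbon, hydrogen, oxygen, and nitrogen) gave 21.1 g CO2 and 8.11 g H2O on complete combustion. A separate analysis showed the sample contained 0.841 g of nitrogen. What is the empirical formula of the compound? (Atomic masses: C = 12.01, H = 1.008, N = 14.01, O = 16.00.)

mol C = 21.1 / 44.01 = 0.4794; mass C = 0.4794 × 12.01 = 5.758 g
mol H = 2 × (8.11 / 18.02) = 0.9001; mass H = 0.9001 × 1.008 = 0.9073 g
mol N = 0.841 / 14.01 = 0.06003
mass O = 10.4 − (7.506) = 2.894 g → mol O = 0.1809
Divide by the smallest (0.06003 mol N): C 7.987, H 14.995, N 1.000, O 3.013
≈ 8:15:1:3 → C8H15NO3

C8H15NO3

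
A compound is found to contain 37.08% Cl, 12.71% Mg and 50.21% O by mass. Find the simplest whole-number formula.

Assume 100 g: 37.08 g Cl, 12.71 g Mg, 50.21 g O.
n(Cl) = 37.08/35.45 = 1.046, n(Mg) = 12.71/24.31 = 0.5228, n(O) = 50.21/16.00 = 3.138
Smallest is Mg at 0.5228 mol; normalising gives Cl 2.001, Mg 1.000, O 6.002
→ Cl2MgO6

Cl2MgO6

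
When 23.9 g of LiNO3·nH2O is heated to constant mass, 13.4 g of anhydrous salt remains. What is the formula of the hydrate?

LiNO3·3H2O

Mass of water lost = 23.9 − 13.4 = 10.5 g → 10.5 / 18.02 = 0.5827 mol H2O
Molar mass of LiNO3 = 68.95 g/mol → mol LiNO3 = 13.4 / 68.95 = 0.1943
n = 0.5827 / 0.1943 = 3.00 ≈ 3 → LiNO3·3H2O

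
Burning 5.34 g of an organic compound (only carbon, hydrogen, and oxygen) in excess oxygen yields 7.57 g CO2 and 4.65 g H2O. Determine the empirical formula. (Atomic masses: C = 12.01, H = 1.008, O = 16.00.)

CH3O

mol C = 7.57 / 44.01 = 0.1720; mass C = 0.1720 × 12.01 = 2.066 g
mol H = 2 × (4.65 / 18.02) = 0.5161; mass H = 0.5161 × 1.008 = 0.5202 g
mass O = 5.34 − (2.586) = 2.754 g → mol O = 0.1721
Ratios (÷ 0.172): C 1.000, H 3.000, O 1.001
≈ 1:3:1 → CH3O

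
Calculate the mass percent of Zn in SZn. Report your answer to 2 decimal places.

Molar mass = 1(32.07) + 1(65.38) = 97.450 g/mol
Mass of Zn per mole = 1 × 65.38 = 65.380 g
% Zn = 65.380 / 97.450 × 100 = 67.09%

67.09%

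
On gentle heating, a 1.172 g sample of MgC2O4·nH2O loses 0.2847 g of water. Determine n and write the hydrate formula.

Mass of anhydrous MgC2O4 = 1.172 − 0.2847 = 0.8873 g
mol H2O = 0.2847 / 18.02 = 0.0158
Molar mass of MgC2O4 = 112.33 g/mol → mol MgC2O4 = 0.8873 / 112.33 = 0.007899
n = 0.0158 / 0.007899 = 2.00 ≈ 2 → MgC2O4·2H2O

MgC2O4·2H2O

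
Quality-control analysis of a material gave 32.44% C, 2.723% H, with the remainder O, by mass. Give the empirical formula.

C2H2O3

Assume 100 g: 32.44 g C, 2.723 g H, 64.837 g O.
C: 32.44 g ÷ 12.01 g/mol = 2.701 mol
H: 2.723 g ÷ 1.008 g/mol = 2.701 mol
O: 64.837 g ÷ 16.00 g/mol = 4.052 mol
Divide by the smallest (2.701 mol C): C 1.000, H 1.000, O 1.500
×2: C 2.00, H 2.00, O 3.00 → C2H2O3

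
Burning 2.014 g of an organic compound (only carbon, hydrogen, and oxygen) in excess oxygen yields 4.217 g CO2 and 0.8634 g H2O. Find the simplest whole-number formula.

C2H2O

mol C = 4.217 / 44.01 = 0.09582; mass C = 0.09582 × 12.01 = 1.151 g
mol H = 2 × (0.8634 / 18.02) = 0.09583; mass H = 0.09583 × 1.008 = 0.09659 g
mass O = 2.014 − (1.247) = 0.7666 g → mol O = 0.04791
Smallest is O at 0.04791 mol; normalising gives C 2.000, H 2.000, O 1.000
→ C2H2O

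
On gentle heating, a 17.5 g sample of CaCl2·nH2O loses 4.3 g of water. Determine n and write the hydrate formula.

Mass of anhydrous CaCl2 = 17.5 − 4.3 = 13.2 g
mol H2O = 4.3 / 18.02 = 0.2386
Molar mass of CaCl2 = 110.98 g/mol → mol CaCl2 = 13.2 / 110.98 = 0.1189
n = 0.2386 / 0.1189 = 2.01 ≈ 2 → CaCl2·2H2O

CaCl2·2H2O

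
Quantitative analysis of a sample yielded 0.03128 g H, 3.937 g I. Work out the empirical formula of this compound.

HI

n(H) = 0.03128/1.008 = 0.03103, n(I) = 3.937/126.90 = 0.03102
Divide by the smallest (0.03102 mol I): H 1.000, I 1.000
Ratio ≈ 1:1, so the empirical formula is HI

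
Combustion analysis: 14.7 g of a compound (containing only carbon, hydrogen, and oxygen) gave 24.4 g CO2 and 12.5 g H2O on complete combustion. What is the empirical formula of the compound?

mol C = 24.4 / 44.01 = 0.5544; mass C = 0.5544 × 12.01 = 6.659 g
mol H = 2 × (12.5 / 18.02) = 1.387; mass H = 1.387 × 1.008 = 1.398 g
mass O = 14.7 − (8.057) = 6.643 g → mol O = 0.4152
Smallest is O at 0.4152 mol; normalising gives C 1.335, H 3.342, O 1.000
×3: C 4.01, H 10.02, O 3.00 → C4H10O3

C4H10O3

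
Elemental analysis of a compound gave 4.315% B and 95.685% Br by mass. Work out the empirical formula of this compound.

Assume 100 g: 4.315 g B, 95.685 g Br.
B: 4.315 g ÷ 10.81 g/mol = 0.3992 mol
Br: 95.685 g ÷ 79.90 g/mol = 1.198 mol
Divide by the smallest (0.3992 mol B): B 1.000, Br 3.000
→ BBr3

BBr3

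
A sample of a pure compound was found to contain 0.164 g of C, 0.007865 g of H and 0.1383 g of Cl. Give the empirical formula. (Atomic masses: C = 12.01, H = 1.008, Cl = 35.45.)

Moles — C: 0.164 / 12.01 = 0.01366 mol; H: 0.007865 / 1.008 = 0.007803 mol; Cl: 0.1383 / 35.45 = 0.003901 mol
Divide by the smallest (0.003901 mol Cl): C 3.500, H 2.000, Cl 1.000
×2: C 7.00, H 4.00, Cl 2.00 → C7H4Cl2

C7H4Cl2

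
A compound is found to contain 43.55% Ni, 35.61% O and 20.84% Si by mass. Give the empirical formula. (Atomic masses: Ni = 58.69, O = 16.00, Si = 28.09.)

Assume 100 g: 43.55 g Ni, 35.61 g O, 20.84 g Si.
n(Ni) = 43.55/58.69 = 0.742, n(O) = 35.61/16.00 = 2.226, n(Si) = 20.84/28.09 = 0.7419
Divide by the smallest (0.7419 mol Si): Ni 1.000, O 3.000, Si 1.000
≈ 1:3:1 → NiO3Si

NiO3Si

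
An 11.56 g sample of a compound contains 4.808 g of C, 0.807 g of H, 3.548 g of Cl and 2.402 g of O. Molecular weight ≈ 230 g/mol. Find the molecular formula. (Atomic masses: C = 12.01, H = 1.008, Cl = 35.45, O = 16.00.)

C8H16Cl2O3

C: 4.808 g ÷ 12.01 g/mol = 0.4003 mol
H: 0.807 g ÷ 1.008 g/mol = 0.8006 mol
Cl: 3.548 g ÷ 35.45 g/mol = 0.1001 mol
O: 2.402 g ÷ 16.00 g/mol = 0.1501 mol
Ratios (÷ 0.1001): C 4.000, H 7.999, Cl 1.000, O 1.500
Scaling by 2: C 8.00, H 16.00, Cl 2.00, O 3.00 → C8H16Cl2O3
Empirical-formula mass = 231.11 g/mol
n = 230 / 231.11 = 1.00 ≈ 1
Molecular formula = empirical formula = C8H16Cl2O3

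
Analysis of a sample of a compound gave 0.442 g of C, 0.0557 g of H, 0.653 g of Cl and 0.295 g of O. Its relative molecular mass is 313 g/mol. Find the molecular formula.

C8H12Cl4O4

C: 0.442 g ÷ 12.01 g/mol = 0.0368 mol
H: 0.0557 g ÷ 1.008 g/mol = 0.05526 mol
Cl: 0.653 g ÷ 35.45 g/mol = 0.01842 mol
O: 0.295 g ÷ 16.00 g/mol = 0.01844 mol
Smallest is Cl at 0.01842 mol; normalising gives C 1.998, H 3.000, Cl 1.000, O 1.001
Ratio ≈ 2:3:1:1, so the empirical formula is C2H3ClO
Empirical-formula mass = 78.49 g/mol
n = 313 / 78.49 = 3.99 ≈ 4
Molecular formula = (C2H3ClO)×4 = C8H12Cl4O4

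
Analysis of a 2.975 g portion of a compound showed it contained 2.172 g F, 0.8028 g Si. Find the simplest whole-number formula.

n(F) = 2.172/19.00 = 0.1143, n(Si) = 0.8028/28.09 = 0.02858
Divide by the smallest (0.02858 mol Si): F 4.000, Si 1.000
≈ 4:1 → F4Si

F4Si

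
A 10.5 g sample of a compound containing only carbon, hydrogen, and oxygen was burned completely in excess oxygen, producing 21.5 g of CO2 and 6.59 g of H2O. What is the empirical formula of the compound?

mol C = 21.5 / 44.01 = 0.4885; mass C = 0.4885 × 12.01 = 5.867 g
mol H = 2 × (6.59 / 18.02) = 0.7314; mass H = 0.7314 × 1.008 = 0.7373 g
mass O = 10.5 − (6.604) = 3.896 g → mol O = 0.2435
Smallest is O at 0.2435 mol; normalising gives C 2.006, H 3.004, O 1.000
→ C2H3O

C2H3O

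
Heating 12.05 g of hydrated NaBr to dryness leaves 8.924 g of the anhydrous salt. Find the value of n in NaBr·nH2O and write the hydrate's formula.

NaBr·2H2O

Mass of water lost = 12.05 − 8.924 = 3.126 g → 3.126 / 18.02 = 0.1735 mol H2O
Molar mass of NaBr = 102.89 g/mol → mol NaBr = 8.924 / 102.89 = 0.08673
n = 0.1735 / 0.08673 = 2.00 ≈ 2 → NaBr·2H2O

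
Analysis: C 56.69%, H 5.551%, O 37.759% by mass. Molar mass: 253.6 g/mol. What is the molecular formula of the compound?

C12H14O6

Assume 100 g: 56.69 g C, 5.551 g H, 37.759 g O.
n(C) = 56.69/12.01 = 4.72, n(H) = 5.551/1.008 = 5.507, n(O) = 37.759/16.00 = 2.36
Smallest is O at 2.36 mol; normalising gives C 2.000, H 2.334, O 1.000
Scaling by 3: C 6.00, H 7.00, O 3.00 → C6H7O3
Empirical-formula mass = 127.12 g/mol
n = 253.6 / 127.12 = 2.00 ≈ 2
Molecular formula = (C6H7O3)×2 = C12H14O6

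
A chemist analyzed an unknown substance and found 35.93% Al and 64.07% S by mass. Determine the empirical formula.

Al2S3

Assume 100 g: 35.93 g Al, 64.07 g S.
Al: 35.93 g ÷ 26.98 g/mol = 1.332 mol
S: 64.07 g ÷ 32.07 g/mol = 1.998 mol
Smallest is Al at 1.332 mol; normalising gives Al 1.000, S 1.500
Scaling by 2: Al 2.00, S 3.00 → Al2S3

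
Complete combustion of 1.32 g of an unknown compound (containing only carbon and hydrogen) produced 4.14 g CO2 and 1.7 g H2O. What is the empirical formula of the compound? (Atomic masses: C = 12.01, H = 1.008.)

CH2

mol C = 4.14 / 44.01 = 0.09407; mass C = 0.09407 × 12.01 = 1.130 g
mol H = 2 × (1.7 / 18.02) = 0.1887; mass H = 0.1887 × 1.008 = 0.1902 g
Smallest is C at 0.09407 mol; normalising gives C 1.000, H 2.006
→ CH2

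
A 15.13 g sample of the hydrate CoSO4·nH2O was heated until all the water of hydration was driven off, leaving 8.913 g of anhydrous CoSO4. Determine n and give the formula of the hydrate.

Mass of water lost = 15.13 − 8.913 = 6.217 g → 6.217 / 18.02 = 0.345 mol H2O
Molar mass of CoSO4 = 155.00 g/mol → mol CoSO4 = 8.913 / 155.00 = 0.0575
n = 0.345 / 0.0575 = 6.00 ≈ 6 → CoSO4·6H2O

CoSO4·6H2O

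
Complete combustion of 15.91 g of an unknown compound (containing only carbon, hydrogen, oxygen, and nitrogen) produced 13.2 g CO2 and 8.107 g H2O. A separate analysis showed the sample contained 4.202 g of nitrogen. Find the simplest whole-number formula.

mol C = 13.2 / 44.01 = 0.2999; mass C = 0.2999 × 12.01 = 3.602 g
mol H = 2 × (8.107 / 18.02) = 0.8998; mass H = 0.8998 × 1.008 = 0.9070 g
mol N = 4.202 / 14.01 = 0.2999
mass O = 15.91 − (8.711) = 7.199 g → mol O = 0.4499
Ratios (÷ 0.2999): C 1.000, H 3.000, N 1.000, O 1.500
Multiply by 2: C 2.00, H 6.00, N 2.00, O 3.00 → C2H6N2O3

C2H6N2O3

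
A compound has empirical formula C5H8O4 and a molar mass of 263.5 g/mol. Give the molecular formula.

Empirical-formula mass = 132.11 g/mol
n = 263.5 / 132.11 = 1.99 ≈ 2
Molecular formula = (C5H8O4)2 = C10H16O8

C10H16O8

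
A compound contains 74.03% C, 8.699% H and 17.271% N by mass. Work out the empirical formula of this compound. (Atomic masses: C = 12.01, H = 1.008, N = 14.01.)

C5H7N

Assume 100 g: 74.03 g C, 8.699 g H, 17.271 g N.
C: 74.03 g ÷ 12.01 g/mol = 6.164 mol
H: 8.699 g ÷ 1.008 g/mol = 8.63 mol
N: 17.271 g ÷ 14.01 g/mol = 1.233 mol
Divide by the smallest (1.233 mol N): C 5.000, H 7.001, N 1.000
≈ 5:7:1 → C5H7N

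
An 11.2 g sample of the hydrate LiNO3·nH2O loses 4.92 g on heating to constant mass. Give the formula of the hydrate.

LiNO3·3H2O

Mass of anhydrous LiNO3 = 11.2 − 4.92 = 6.28 g
mol H2O = 4.92 / 18.02 = 0.273
Molar mass of LiNO3 = 68.95 g/mol → mol LiNO3 = 6.28 / 68.95 = 0.09108
n = 0.273 / 0.09108 = 3.00 ≈ 3 → LiNO3·3H2O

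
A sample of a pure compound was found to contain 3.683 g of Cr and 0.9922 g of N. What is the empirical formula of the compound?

CrN

n(Cr) = 3.683/52.00 = 0.07083, n(N) = 0.9922/14.01 = 0.07082
Smallest is N at 0.07082 mol; normalising gives Cr 1.000, N 1.000
→ CrN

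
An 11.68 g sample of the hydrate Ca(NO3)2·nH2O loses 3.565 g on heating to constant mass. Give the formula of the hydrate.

Mass of anhydrous Ca(NO3)2 = 11.68 − 3.565 = 8.115 g
mol H2O = 3.565 / 18.02 = 0.1978
Molar mass of Ca(NO3)2 = 164.10 g/mol → mol Ca(NO3)2 = 8.115 / 164.10 = 0.04945
n = 0.1978 / 0.04945 = 4.00 ≈ 4 → Ca(NO3)2·4H2O

Ca(NO3)2·4H2O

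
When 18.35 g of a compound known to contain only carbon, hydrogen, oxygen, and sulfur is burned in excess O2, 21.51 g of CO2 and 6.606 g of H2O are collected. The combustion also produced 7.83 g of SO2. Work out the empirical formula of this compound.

mol C = 21.51 / 44.01 = 0.4888; mass C = 0.4888 × 12.01 = 5.870 g
mol H = 2 × (6.606 / 18.02) = 0.7332; mass H = 0.7332 × 1.008 = 0.7391 g
mol S = 7.83 / 64.07 = 0.1222; mass S = 3.919 g
mass O = 18.35 − (10.53) = 7.822 g → mol O = 0.4889
Ratios (÷ 0.1222): C 3.999, H 5.999, O 4.000, S 1.000
→ C4H6O4S

C4H6O4S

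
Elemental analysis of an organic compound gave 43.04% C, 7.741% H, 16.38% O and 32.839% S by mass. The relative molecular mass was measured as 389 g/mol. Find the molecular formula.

C14H30O4S4

Assume 100 g: 43.04 g C, 7.741 g H, 16.38 g O, 32.839 g S.
Moles — C: 43.04 / 12.01 = 3.584 mol; H: 7.741 / 1.008 = 7.68 mol; O: 16.38 / 16.00 = 1.024 mol; S: 32.839 / 32.07 = 1.024 mol
Smallest is O at 1.024 mol; normalising gives C 3.501, H 7.501, O 1.000, S 1.000
Multiply by 2: C 7.00, H 15.00, O 2.00, S 2.00 → C7H15O2S2
Empirical-formula mass = 195.33 g/mol
n = 389 / 195.33 = 1.99 ≈ 2
Molecular formula = (C7H15O2S2)×2 = C14H30O4S4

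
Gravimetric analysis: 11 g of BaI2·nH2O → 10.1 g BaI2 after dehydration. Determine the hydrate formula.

BaI2·2H2O

Mass of water lost = 11 − 10.1 = 0.9 g → 0.9 / 18.02 = 0.04994 mol H2O
Molar mass of BaI2 = 391.13 g/mol → mol BaI2 = 10.1 / 391.13 = 0.02582
n = 0.04994 / 0.02582 = 1.93 ≈ 2 → BaI2·2H2O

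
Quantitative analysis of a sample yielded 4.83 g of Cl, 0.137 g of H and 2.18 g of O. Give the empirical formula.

Cl: 4.83 g ÷ 35.45 g/mol = 0.1362 mol
H: 0.137 g ÷ 1.008 g/mol = 0.1359 mol
O: 2.18 g ÷ 16.00 g/mol = 0.1363 mol
Smallest is H at 0.1359 mol; normalising gives Cl 1.002, H 1.000, O 1.002
Ratio ≈ 1:1:1, so the empirical formula is ClHO

ClHO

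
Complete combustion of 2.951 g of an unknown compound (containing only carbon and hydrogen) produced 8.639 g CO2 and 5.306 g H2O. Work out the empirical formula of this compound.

mol C = 8.639 / 44.01 = 0.1963; mass C = 0.1963 × 12.01 = 2.358 g
mol H = 2 × (5.306 / 18.02) = 0.5889; mass H = 0.5889 × 1.008 = 0.5936 g
Ratios (÷ 0.1963): C 1.000, H 3.000
≈ 1:3 → CH3

CH3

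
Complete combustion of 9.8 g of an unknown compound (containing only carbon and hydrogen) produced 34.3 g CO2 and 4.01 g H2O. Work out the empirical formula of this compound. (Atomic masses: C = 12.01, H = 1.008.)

mol C = 34.3 / 44.01 = 0.7794; mass C = 0.7794 × 12.01 = 9.360 g
mol H = 2 × (4.01 / 18.02) = 0.4451; mass H = 0.4451 × 1.008 = 0.4486 g
Ratios (÷ 0.4451): C 1.751, H 1.000
Scaling by 4: C 7.00, H 4.00 → C7H4

C7H4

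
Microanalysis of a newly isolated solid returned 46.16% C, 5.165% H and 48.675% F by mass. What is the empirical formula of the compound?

C3H4F2

Assume 100 g: 46.16 g C, 5.165 g H, 48.675 g F.
Moles — C: 46.16 / 12.01 = 3.843 mol; H: 5.165 / 1.008 = 5.124 mol; F: 48.675 / 19.00 = 2.562 mol
Ratios (÷ 2.562): C 1.500, H 2.000, F 1.000
Multiply by 2: C 3.00, H 4.00, F 2.00 → C3H4F2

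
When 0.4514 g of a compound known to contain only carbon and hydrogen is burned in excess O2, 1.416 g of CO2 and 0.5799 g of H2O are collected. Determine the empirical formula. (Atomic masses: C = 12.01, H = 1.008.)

CH2

mol C = 1.416 / 44.01 = 0.03217; mass C = 0.03217 × 12.01 = 0.3864 g
mol H = 2 × (0.5799 / 18.02) = 0.06436; mass H = 0.06436 × 1.008 = 0.06488 g
Divide by the smallest (0.03217 mol C): C 1.000, H 2.000
≈ 1:2 → CH2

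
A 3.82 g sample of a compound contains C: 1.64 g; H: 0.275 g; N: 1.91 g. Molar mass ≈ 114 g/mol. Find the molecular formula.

C4H8N4

Moles — C: 1.64 / 12.01 = 0.1366 mol; H: 0.275 / 1.008 = 0.2728 mol; N: 1.91 / 14.01 = 0.1363 mol
Ratios (÷ 0.1363): C 1.002, H 2.001, N 1.000
≈ 1:2:1 → CH2N
Empirical-formula mass = 28.04 g/mol
n = 114 / 28.04 = 4.07 ≈ 4
Molecular formula = (CH2N)×4 = C4H8N4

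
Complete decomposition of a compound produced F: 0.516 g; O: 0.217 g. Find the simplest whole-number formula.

F2O

n(F) = 0.516/19.00 = 0.02716, n(O) = 0.217/16.00 = 0.01356
Smallest is O at 0.01356 mol; normalising gives F 2.002, O 1.000
≈ 2:1 → F2O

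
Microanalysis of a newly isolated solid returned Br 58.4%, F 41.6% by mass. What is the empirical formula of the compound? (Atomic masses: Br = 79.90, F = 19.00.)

Assume 100 g: 58.4 g Br, 41.6 g F.
Br: 58.4 g ÷ 79.90 g/mol = 0.7309 mol
F: 41.6 g ÷ 19.00 g/mol = 2.189 mol
Divide by the smallest (0.7309 mol Br): Br 1.000, F 2.996
≈ 1:3 → BrF3

BrF3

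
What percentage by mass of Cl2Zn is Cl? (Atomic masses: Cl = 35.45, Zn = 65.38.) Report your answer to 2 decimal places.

Molar mass = 2(35.45) + 1(65.38) = 136.280 g/mol
Mass of Cl per mole = 2 × 35.45 = 70.900 g
% Cl = 70.900 / 136.280 × 100 = 52.03%

52.03%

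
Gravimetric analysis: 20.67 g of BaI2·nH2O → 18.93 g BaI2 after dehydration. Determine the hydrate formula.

Mass of water lost = 20.67 − 18.93 = 1.74 g → 1.74 / 18.02 = 0.09656 mol H2O
Molar mass of BaI2 = 391.13 g/mol → mol BaI2 = 18.93 / 391.13 = 0.0484
n = 0.09656 / 0.0484 = 2.00 ≈ 2 → BaI2·2H2O

BaI2·2H2O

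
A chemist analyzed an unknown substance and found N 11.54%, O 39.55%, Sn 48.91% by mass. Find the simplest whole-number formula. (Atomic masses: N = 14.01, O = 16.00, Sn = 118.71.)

N2O6Sn

Assume 100 g: 11.54 g N, 39.55 g O, 48.91 g Sn.
N: 11.54 g ÷ 14.01 g/mol = 0.8237 mol
O: 39.55 g ÷ 16.00 g/mol = 2.472 mol
Sn: 48.91 g ÷ 118.71 g/mol = 0.412 mol
Divide by the smallest (0.412 mol Sn): N 1.999, O 6.000, Sn 1.000
≈ 2:6:1 → N2O6Sn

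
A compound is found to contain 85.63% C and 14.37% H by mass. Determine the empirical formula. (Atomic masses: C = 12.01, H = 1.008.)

CH2

Assume 100 g: 85.63 g C, 14.37 g H.
n(C) = 85.63/12.01 = 7.13, n(H) = 14.37/1.008 = 14.26
Divide by the smallest (7.13 mol C): C 1.000, H 1.999
≈ 1:2 → CH2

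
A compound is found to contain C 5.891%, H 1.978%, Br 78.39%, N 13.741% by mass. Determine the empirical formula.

Assume 100 g: 5.891 g C, 1.978 g H, 78.39 g Br, 13.741 g N.
Moles — C: 5.891 / 12.01 = 0.4905 mol; H: 1.978 / 1.008 = 1.962 mol; Br: 78.39 / 79.90 = 0.9811 mol; N: 13.741 / 14.01 = 0.9808 mol
Smallest is C at 0.4905 mol; normalising gives C 1.000, H 4.001, Br 2.000, N 2.000
→ CH4Br2N2

CH4Br2N2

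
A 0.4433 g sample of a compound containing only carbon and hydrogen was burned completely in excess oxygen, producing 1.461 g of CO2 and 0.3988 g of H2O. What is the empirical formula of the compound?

C3H4

mol C = 1.461 / 44.01 = 0.03320; mass C = 0.03320 × 12.01 = 0.3987 g
mol H = 2 × (0.3988 / 18.02) = 0.04426; mass H = 0.04426 × 1.008 = 0.04462 g
Ratios (÷ 0.0332): C 1.000, H 1.333
×3: C 3.00, H 4.00 → C3H4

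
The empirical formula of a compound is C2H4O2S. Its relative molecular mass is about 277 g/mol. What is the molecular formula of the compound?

C6H12O6S3

Empirical-formula mass = 92.12 g/mol
n = 277 / 92.12 = 3.01 ≈ 3
Molecular formula = (C2H4O2S)3 = C6H12O6S3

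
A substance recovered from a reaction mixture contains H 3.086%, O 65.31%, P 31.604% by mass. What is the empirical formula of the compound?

H3O4P

Assume 100 g: 3.086 g H, 65.31 g O, 31.604 g P.
H: 3.086 g ÷ 1.008 g/mol = 3.062 mol
O: 65.31 g ÷ 16.00 g/mol = 4.082 mol
P: 31.604 g ÷ 30.97 g/mol = 1.02 mol
Ratios (÷ 1.02): H 3.000, O 4.000, P 1.000
→ H3O4P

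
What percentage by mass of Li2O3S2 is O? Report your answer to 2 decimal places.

Molar mass = 2(6.94) + 3(16.00) + 2(32.07) = 126.020 g/mol
Mass of O per mole = 3 × 16.00 = 48.000 g
% O = 48.000 / 126.020 × 100 = 38.09%

38.09%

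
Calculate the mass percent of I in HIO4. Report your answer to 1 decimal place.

66.1%

Molar mass = 1(1.008) + 1(126.90) + 4(16.00) = 191.908 g/mol
Mass of I per mole = 1 × 126.90 = 126.900 g
% I = 126.900 / 191.908 × 100 = 66.1%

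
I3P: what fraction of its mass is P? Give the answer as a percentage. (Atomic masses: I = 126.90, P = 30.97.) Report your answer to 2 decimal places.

7.52%

Molar mass = 3(126.90) + 1(30.97) = 411.670 g/mol
Mass of P per mole = 1 × 30.97 = 30.970 g
% P = 30.970 / 411.670 × 100 = 7.52%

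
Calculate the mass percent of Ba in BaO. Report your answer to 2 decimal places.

Molar mass = 1(137.33) + 1(16.00) = 153.330 g/mol
Mass of Ba per mole = 1 × 137.33 = 137.330 g
% Ba = 137.330 / 153.330 × 100 = 89.56%

89.56%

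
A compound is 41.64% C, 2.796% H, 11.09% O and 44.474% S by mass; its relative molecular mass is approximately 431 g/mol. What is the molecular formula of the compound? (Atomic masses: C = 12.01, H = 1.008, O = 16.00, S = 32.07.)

C15H12O3S6

Assume 100 g: 41.64 g C, 2.796 g H, 11.09 g O, 44.474 g S.
Moles — C: 41.64 / 12.01 = 3.467 mol; H: 2.796 / 1.008 = 2.774 mol; O: 11.09 / 16.00 = 0.6931 mol; S: 44.474 / 32.07 = 1.387 mol
Ratios (÷ 0.6931): C 5.002, H 4.002, O 1.000, S 2.001
Ratio ≈ 5:4:1:2, so the empirical formula is C5H4OS2
Empirical-formula mass = 144.22 g/mol
n = 431 / 144.22 = 2.99 ≈ 3
Molecular formula = (C5H4OS2)×3 = C15H12O3S6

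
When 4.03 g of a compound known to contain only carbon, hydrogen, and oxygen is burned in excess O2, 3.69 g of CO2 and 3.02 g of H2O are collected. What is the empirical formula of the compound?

CH4O2

mol C = 3.69 / 44.01 = 0.08384; mass C = 0.08384 × 12.01 = 1.007 g
mol H = 2 × (3.02 / 18.02) = 0.3352; mass H = 0.3352 × 1.008 = 0.3379 g
mass O = 4.03 − (1.345) = 2.685 g → mol O = 0.1678
Smallest is C at 0.08384 mol; normalising gives C 1.000, H 3.998, O 2.002
→ CH4O2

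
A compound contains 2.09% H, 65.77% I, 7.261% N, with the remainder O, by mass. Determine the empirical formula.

Assume 100 g: 2.09 g H, 65.77 g I, 7.261 g N, 24.879 g O.
H: 2.09 g ÷ 1.008 g/mol = 2.073 mol
I: 65.77 g ÷ 126.90 g/mol = 0.5183 mol
N: 7.261 g ÷ 14.01 g/mol = 0.5183 mol
O: 24.879 g ÷ 16.00 g/mol = 1.555 mol
Smallest is N at 0.5183 mol; normalising gives H 4.001, I 1.000, N 1.000, O 3.000
→ H4INO3

H4INO3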